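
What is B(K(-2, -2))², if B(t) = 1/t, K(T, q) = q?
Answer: ¼ ≈ 0.25000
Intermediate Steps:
B(K(-2, -2))² = (1/(-2))² = (-½)² = ¼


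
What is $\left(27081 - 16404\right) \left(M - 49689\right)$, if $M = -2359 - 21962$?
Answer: $-790204770$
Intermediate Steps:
$M = -24321$
$\left(27081 - 16404\right) \left(M - 49689\right) = \left(27081 - 16404\right) \left(-24321 - 49689\right) = 10677 \left(-74010\right) = -790204770$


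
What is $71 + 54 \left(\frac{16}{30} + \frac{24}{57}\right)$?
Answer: $\frac{11641}{95} \approx 122.54$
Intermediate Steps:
$71 + 54 \left(\frac{16}{30} + \frac{24}{57}\right) = 71 + 54 \left(16 \cdot \frac{1}{30} + 24 \cdot \frac{1}{57}\right) = 71 + 54 \left(\frac{8}{15} + \frac{8}{19}\right) = 71 + 54 \cdot \frac{272}{285} = 71 + \frac{4896}{95} = \frac{11641}{95}$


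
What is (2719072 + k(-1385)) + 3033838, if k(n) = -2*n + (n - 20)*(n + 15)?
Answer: 7680530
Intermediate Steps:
k(n) = -2*n + (-20 + n)*(15 + n)
(2719072 + k(-1385)) + 3033838 = (2719072 + (-300 + (-1385)**2 - 7*(-1385))) + 3033838 = (2719072 + (-300 + 1918225 + 9695)) + 3033838 = (2719072 + 1927620) + 3033838 = 4646692 + 3033838 = 7680530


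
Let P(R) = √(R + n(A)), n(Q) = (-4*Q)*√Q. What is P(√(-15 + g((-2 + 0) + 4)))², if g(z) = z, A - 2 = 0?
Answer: -8*√2 + I*√13 ≈ -11.314 + 3.6056*I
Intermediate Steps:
A = 2 (A = 2 + 0 = 2)
n(Q) = -4*Q^(3/2)
P(R) = √(R - 8*√2)
P(√(-15 + g((-2 + 0) + 4)))² = (√(√(-15 + ((-2 + 0) + 4)) - 8*√2))² = (√(√(-15 + (-2 + 4)) - 8*√2))² = (√(√(-15 + 2) - 8*√2))² = (√(√(-13) - 8*√2))² = (√(I*√13 - 8*√2))² = (√(-8*√2 + I*√13))² = -8*√2 + I*√13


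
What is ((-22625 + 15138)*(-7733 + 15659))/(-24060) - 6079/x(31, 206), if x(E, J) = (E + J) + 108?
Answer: 135511441/55338 ≈ 2448.8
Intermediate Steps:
x(E, J) = 108 + E + J
((-22625 + 15138)*(-7733 + 15659))/(-24060) - 6079/x(31, 206) = ((-22625 + 15138)*(-7733 + 15659))/(-24060) - 6079/(108 + 31 + 206) = -7487*7926*(-1/24060) - 6079/345 = -59341962*(-1/24060) - 6079*1/345 = 9890327/4010 - 6079/345 = 135511441/55338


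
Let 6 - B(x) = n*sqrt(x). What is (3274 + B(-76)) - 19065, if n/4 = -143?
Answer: -15785 + 1144*I*sqrt(19) ≈ -15785.0 + 4986.6*I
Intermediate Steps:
n = -572 (n = 4*(-143) = -572)
B(x) = 6 + 572*sqrt(x) (B(x) = 6 - (-572)*sqrt(x) = 6 + 572*sqrt(x))
(3274 + B(-76)) - 19065 = (3274 + (6 + 572*sqrt(-76))) - 19065 = (3274 + (6 + 572*(2*I*sqrt(19)))) - 19065 = (3274 + (6 + 1144*I*sqrt(19))) - 19065 = (3280 + 1144*I*sqrt(19)) - 19065 = -15785 + 1144*I*sqrt(19)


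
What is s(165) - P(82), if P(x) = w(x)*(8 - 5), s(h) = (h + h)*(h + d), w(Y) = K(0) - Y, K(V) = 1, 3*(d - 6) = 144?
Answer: 72513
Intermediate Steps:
d = 54 (d = 6 + (⅓)*144 = 6 + 48 = 54)
w(Y) = 1 - Y
s(h) = 2*h*(54 + h) (s(h) = (h + h)*(h + 54) = (2*h)*(54 + h) = 2*h*(54 + h))
P(x) = 3 - 3*x (P(x) = (1 - x)*(8 - 5) = (1 - x)*3 = 3 - 3*x)
s(165) - P(82) = 2*165*(54 + 165) - (3 - 3*82) = 2*165*219 - (3 - 246) = 72270 - 1*(-243) = 72270 + 243 = 72513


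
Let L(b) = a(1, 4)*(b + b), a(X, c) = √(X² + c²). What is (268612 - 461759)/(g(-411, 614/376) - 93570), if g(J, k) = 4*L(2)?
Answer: 9036382395/4377670274 + 772588*√17/2188835137 ≈ 2.0657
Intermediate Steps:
L(b) = 2*b*√17 (L(b) = √(1² + 4²)*(b + b) = √(1 + 16)*(2*b) = √17*(2*b) = 2*b*√17)
g(J, k) = 16*√17 (g(J, k) = 4*(2*2*√17) = 4*(4*√17) = 16*√17)
(268612 - 461759)/(g(-411, 614/376) - 93570) = (268612 - 461759)/(16*√17 - 93570) = -193147/(-93570 + 16*√17)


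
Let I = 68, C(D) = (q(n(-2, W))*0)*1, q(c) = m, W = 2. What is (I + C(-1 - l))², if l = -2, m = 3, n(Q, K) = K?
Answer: 4624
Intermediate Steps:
q(c) = 3
C(D) = 0 (C(D) = (3*0)*1 = 0*1 = 0)
(I + C(-1 - l))² = (68 + 0)² = 68² = 4624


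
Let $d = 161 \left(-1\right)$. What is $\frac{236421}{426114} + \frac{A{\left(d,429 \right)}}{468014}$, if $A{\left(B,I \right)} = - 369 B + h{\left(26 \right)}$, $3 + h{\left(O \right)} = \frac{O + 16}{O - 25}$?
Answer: $\frac{7554442387}{11079295422} \approx 0.68185$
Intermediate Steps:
$h{\left(O \right)} = -3 + \frac{16 + O}{-25 + O}$ ($h{\left(O \right)} = -3 + \frac{O + 16}{O - 25} = -3 + \frac{16 + O}{-25 + O}$)
$d = -161$
$A{\left(B,I \right)} = 39 - 369 B$ ($A{\left(B,I \right)} = - 369 B + \frac{91 - 52}{-25 + 26} = - 369 B + \frac{91 - 52}{1} = - 369 B + 1 \cdot 39 = - 369 B + 39 = 39 - 369 B$)
$\frac{236421}{426114} + \frac{A{\left(d,429 \right)}}{468014} = \frac{236421}{426114} + \frac{39 - -59409}{468014} = 236421 \cdot \frac{1}{426114} + \left(39 + 59409\right) \frac{1}{468014} = \frac{26269}{47346} + 59448 \cdot \frac{1}{468014} = \frac{26269}{47346} + \frac{29724}{234007} = \frac{7554442387}{11079295422}$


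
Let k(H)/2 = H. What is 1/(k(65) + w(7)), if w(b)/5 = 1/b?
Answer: 7/915 ≈ 0.0076503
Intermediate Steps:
k(H) = 2*H
w(b) = 5/b
1/(k(65) + w(7)) = 1/(2*65 + 5/7) = 1/(130 + 5*(⅐)) = 1/(130 + 5/7) = 1/(915/7) = 7/915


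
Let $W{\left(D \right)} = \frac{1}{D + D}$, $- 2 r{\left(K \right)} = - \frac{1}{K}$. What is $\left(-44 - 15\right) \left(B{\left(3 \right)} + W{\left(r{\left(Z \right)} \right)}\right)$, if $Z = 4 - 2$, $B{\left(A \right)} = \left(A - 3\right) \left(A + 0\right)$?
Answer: $-118$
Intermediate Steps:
$B{\left(A \right)} = A \left(-3 + A\right)$ ($B{\left(A \right)} = \left(-3 + A\right) A = A \left(-3 + A\right)$)
$Z = 2$
$r{\left(K \right)} = \frac{1}{2 K}$ ($r{\left(K \right)} = - \frac{\left(-1\right) \frac{1}{K}}{2} = \frac{1}{2 K}$)
$W{\left(D \right)} = \frac{1}{2 D}$
$\left(-44 - 15\right) \left(B{\left(3 \right)} + W{\left(r{\left(Z \right)} \right)}\right) = \left(-44 - 15\right) \left(3 \left(-3 + 3\right) + \frac{1}{2 \frac{1}{2 \cdot 2}}\right) = - 59 \left(3 \cdot 0 + \frac{1}{2 \cdot \frac{1}{2} \cdot \frac{1}{2}}\right) = - 59 \left(0 + \frac{\frac{1}{\frac{1}{4}}}{2}\right) = - 59 \left(0 + \frac{1}{2} \cdot 4\right) = - 59 \left(0 + 2\right) = \left(-59\right) 2 = -118$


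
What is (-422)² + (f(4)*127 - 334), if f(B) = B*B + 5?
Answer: 180417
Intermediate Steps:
f(B) = 5 + B² (f(B) = B² + 5 = 5 + B²)
(-422)² + (f(4)*127 - 334) = (-422)² + ((5 + 4²)*127 - 334) = 178084 + ((5 + 16)*127 - 334) = 178084 + (21*127 - 334) = 178084 + (2667 - 334) = 178084 + 2333 = 180417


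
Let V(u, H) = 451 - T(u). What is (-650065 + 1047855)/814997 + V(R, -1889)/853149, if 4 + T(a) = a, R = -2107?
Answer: 453469008/923391601 ≈ 0.49109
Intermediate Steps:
T(a) = -4 + a
V(u, H) = 455 - u (V(u, H) = 451 - (-4 + u) = 451 + (4 - u) = 455 - u)
(-650065 + 1047855)/814997 + V(R, -1889)/853149 = (-650065 + 1047855)/814997 + (455 - 1*(-2107))/853149 = 397790*(1/814997) + (455 + 2107)*(1/853149) = 397790/814997 + 2562*(1/853149) = 397790/814997 + 854/284383 = 453469008/923391601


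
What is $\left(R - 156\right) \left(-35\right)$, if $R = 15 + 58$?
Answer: $2905$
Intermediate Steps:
$R = 73$
$\left(R - 156\right) \left(-35\right) = \left(73 - 156\right) \left(-35\right) = \left(-83\right) \left(-35\right) = 2905$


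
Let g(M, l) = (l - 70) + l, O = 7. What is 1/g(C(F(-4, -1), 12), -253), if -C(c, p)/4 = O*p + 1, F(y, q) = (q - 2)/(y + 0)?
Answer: -1/576 ≈ -0.0017361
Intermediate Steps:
F(y, q) = (-2 + q)/y
C(c, p) = -4 - 28*p (C(c, p) = -4*(7*p + 1) = -4*(1 + 7*p) = -4 - 28*p)
g(M, l) = -70 + 2*l (g(M, l) = (-70 + l) + l = -70 + 2*l)
1/g(C(F(-4, -1), 12), -253) = 1/(-70 + 2*(-253)) = 1/(-70 - 506) = 1/(-576) = -1/576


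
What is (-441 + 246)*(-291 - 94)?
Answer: 75075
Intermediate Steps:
(-441 + 246)*(-291 - 94) = -195*(-385) = 75075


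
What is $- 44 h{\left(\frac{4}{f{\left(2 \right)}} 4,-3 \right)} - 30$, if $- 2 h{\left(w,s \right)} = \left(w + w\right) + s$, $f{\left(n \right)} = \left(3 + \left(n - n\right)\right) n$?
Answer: $\frac{64}{3} \approx 21.333$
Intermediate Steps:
$f{\left(n \right)} = 3 n$ ($f{\left(n \right)} = \left(3 + 0\right) n = 3 n$)
$h{\left(w,s \right)} = - w - \frac{s}{2}$ ($h{\left(w,s \right)} = - \frac{\left(w + w\right) + s}{2} = - \frac{2 w + s}{2} = - \frac{s + 2 w}{2} = - w - \frac{s}{2}$)
$- 44 h{\left(\frac{4}{f{\left(2 \right)}} 4,-3 \right)} - 30 = - 44 \left(- \frac{4}{3 \cdot 2} \cdot 4 - - \frac{3}{2}\right) - 30 = - 44 \left(- \frac{4}{6} \cdot 4 + \frac{3}{2}\right) - 30 = - 44 \left(- 4 \cdot \frac{1}{6} \cdot 4 + \frac{3}{2}\right) - 30 = - 44 \left(- \frac{2 \cdot 4}{3} + \frac{3}{2}\right) - 30 = - 44 \left(\left(-1\right) \frac{8}{3} + \frac{3}{2}\right) - 30 = - 44 \left(- \frac{8}{3} + \frac{3}{2}\right) - 30 = \left(-44\right) \left(- \frac{7}{6}\right) - 30 = \frac{154}{3} - 30 = \frac{64}{3}$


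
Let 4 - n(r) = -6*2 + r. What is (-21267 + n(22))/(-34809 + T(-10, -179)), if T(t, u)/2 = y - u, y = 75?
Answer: 21273/34301 ≈ 0.62019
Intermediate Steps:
T(t, u) = 150 - 2*u (T(t, u) = 2*(75 - u) = 150 - 2*u)
n(r) = 16 - r (n(r) = 4 - (-6*2 + r) = 4 - (-12 + r) = 4 + (12 - r) = 16 - r)
(-21267 + n(22))/(-34809 + T(-10, -179)) = (-21267 + (16 - 1*22))/(-34809 + (150 - 2*(-179))) = (-21267 + (16 - 22))/(-34809 + (150 + 358)) = (-21267 - 6)/(-34809 + 508) = -21273/(-34301) = -21273*(-1/34301) = 21273/34301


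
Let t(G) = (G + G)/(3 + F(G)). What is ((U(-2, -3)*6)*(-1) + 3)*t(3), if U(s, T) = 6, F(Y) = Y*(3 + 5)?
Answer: -22/3 ≈ -7.3333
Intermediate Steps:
F(Y) = 8*Y (F(Y) = Y*8 = 8*Y)
t(G) = 2*G/(3 + 8*G) (t(G) = (G + G)/(3 + 8*G) = (2*G)/(3 + 8*G) = 2*G/(3 + 8*G))
((U(-2, -3)*6)*(-1) + 3)*t(3) = ((6*6)*(-1) + 3)*(2*3/(3 + 8*3)) = (36*(-1) + 3)*(2*3/(3 + 24)) = (-36 + 3)*(2*3/27) = -66*3/27 = -33*2/9 = -22/3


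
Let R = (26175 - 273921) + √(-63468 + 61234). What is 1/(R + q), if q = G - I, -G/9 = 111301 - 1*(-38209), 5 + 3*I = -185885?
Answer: -6891177/10552960109015 - 9*I*√2234/21105920218030 ≈ -6.5301e-7 - 2.0155e-11*I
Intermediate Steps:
I = -185890/3 (I = -5/3 + (⅓)*(-185885) = -5/3 - 185885/3 = -185890/3 ≈ -61963.)
G = -1345590 (G = -9*(111301 - 1*(-38209)) = -9*(111301 + 38209) = -9*149510 = -1345590)
R = -247746 + I*√2234 (R = -247746 + √(-2234) = -247746 + I*√2234 ≈ -2.4775e+5 + 47.265*I)
q = -3850880/3 (q = -1345590 - 1*(-185890/3) = -1345590 + 185890/3 = -3850880/3 ≈ -1.2836e+6)
1/(R + q) = 1/((-247746 + I*√2234) - 3850880/3) = 1/(-4594118/3 + I*√2234)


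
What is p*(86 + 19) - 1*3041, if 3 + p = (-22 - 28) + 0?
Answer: -8606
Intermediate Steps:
p = -53 (p = -3 + ((-22 - 28) + 0) = -3 + (-50 + 0) = -3 - 50 = -53)
p*(86 + 19) - 1*3041 = -53*(86 + 19) - 1*3041 = -53*105 - 3041 = -5565 - 3041 = -8606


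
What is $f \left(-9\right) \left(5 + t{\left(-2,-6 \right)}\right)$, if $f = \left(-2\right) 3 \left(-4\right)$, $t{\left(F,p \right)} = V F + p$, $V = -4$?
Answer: $-1512$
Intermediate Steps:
$t{\left(F,p \right)} = p - 4 F$ ($t{\left(F,p \right)} = - 4 F + p = p - 4 F$)
$f = 24$ ($f = \left(-6\right) \left(-4\right) = 24$)
$f \left(-9\right) \left(5 + t{\left(-2,-6 \right)}\right) = 24 \left(-9\right) \left(5 - -2\right) = - 216 \left(5 + \left(-6 + 8\right)\right) = - 216 \left(5 + 2\right) = \left(-216\right) 7 = -1512$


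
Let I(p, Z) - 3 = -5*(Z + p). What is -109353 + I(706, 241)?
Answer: -114085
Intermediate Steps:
I(p, Z) = 3 - 5*Z - 5*p (I(p, Z) = 3 - 5*(Z + p) = 3 + (-5*Z - 5*p) = 3 - 5*Z - 5*p)
-109353 + I(706, 241) = -109353 + (3 - 5*241 - 5*706) = -109353 + (3 - 1205 - 3530) = -109353 - 4732 = -114085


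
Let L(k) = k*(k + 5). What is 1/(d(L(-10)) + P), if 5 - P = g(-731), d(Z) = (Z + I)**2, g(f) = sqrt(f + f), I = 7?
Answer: 1627/5294989 + I*sqrt(1462)/10589978 ≈ 0.00030727 + 3.6106e-6*I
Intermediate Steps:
g(f) = sqrt(2)*sqrt(f) (g(f) = sqrt(2*f) = sqrt(2)*sqrt(f))
L(k) = k*(5 + k)
d(Z) = (7 + Z)**2 (d(Z) = (Z + 7)**2 = (7 + Z)**2)
P = 5 - I*sqrt(1462) (P = 5 - sqrt(2)*sqrt(-731) = 5 - sqrt(2)*I*sqrt(731) = 5 - I*sqrt(1462) ≈ 5.0 - 38.236*I)
1/(d(L(-10)) + P) = 1/((7 - 10*(5 - 10))**2 + (5 - I*sqrt(1462))) = 1/((7 - 10*(-5))**2 + (5 - I*sqrt(1462))) = 1/((7 + 50)**2 + (5 - I*sqrt(1462))) = 1/(57**2 + (5 - I*sqrt(1462))) = 1/(3249 + (5 - I*sqrt(1462))) = 1/(3254 - I*sqrt(1462))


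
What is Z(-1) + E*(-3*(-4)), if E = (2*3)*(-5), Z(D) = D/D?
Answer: -359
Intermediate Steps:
Z(D) = 1
E = -30 (E = 6*(-5) = -30)
Z(-1) + E*(-3*(-4)) = 1 - (-90)*(-4) = 1 - 30*12 = 1 - 360 = -359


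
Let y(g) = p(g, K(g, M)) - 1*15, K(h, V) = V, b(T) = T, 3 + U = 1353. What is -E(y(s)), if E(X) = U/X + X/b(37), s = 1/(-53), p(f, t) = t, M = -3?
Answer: 2793/37 ≈ 75.486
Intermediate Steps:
U = 1350 (U = -3 + 1353 = 1350)
s = -1/53 ≈ -0.018868
y(g) = -18 (y(g) = -3 - 1*15 = -3 - 15 = -18)
E(X) = 1350/X + X/37
-E(y(s)) = -(1350/(-18) + (1/37)*(-18)) = -(1350*(-1/18) - 18/37) = -(-75 - 18/37) = -1*(-2793/37) = 2793/37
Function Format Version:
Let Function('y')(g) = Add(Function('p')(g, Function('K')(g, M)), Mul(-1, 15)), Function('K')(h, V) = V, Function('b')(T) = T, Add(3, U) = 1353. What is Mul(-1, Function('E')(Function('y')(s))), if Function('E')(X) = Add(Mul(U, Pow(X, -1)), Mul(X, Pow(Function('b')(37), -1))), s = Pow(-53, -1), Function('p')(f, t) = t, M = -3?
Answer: Rational(2793, 37) ≈ 75.486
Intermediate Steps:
U = 1350 (U = Add(-3, 1353) = 1350)
s = Rational(-1, 53) ≈ -0.018868
Function('y')(g) = -18 (Function('y')(g) = Add(-3, Mul(-1, 15)) = Add(-3, -15) = -18)
Function('E')(X) = Add(Mul(1350, Pow(X, -1)), Mul(Rational(1, 37), X)) (Function('E')(X) = Add(Mul(1350, Pow(X, -1)), Mul(X, Pow(37, -1))) = Add(Mul(1350, Pow(X, -1)), Mul(X, Rational(1, 37))) = Add(Mul(1350, Pow(X, -1)), Mul(Rational(1, 37), X)))
Mul(-1, Function('E')(Function('y')(s))) = Mul(-1, Add(Mul(1350, Pow(-18, -1)), Mul(Rational(1, 37), -18))) = Mul(-1, Add(Mul(1350, Rational(-1, 18)), Rational(-18, 37))) = Mul(-1, Add(-75, Rational(-18, 37))) = Mul(-1, Rational(-2793, 37)) = Rational(2793, 37)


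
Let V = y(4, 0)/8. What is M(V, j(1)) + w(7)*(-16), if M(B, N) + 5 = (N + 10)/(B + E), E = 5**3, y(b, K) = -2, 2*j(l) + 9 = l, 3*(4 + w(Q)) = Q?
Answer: 32507/1497 ≈ 21.715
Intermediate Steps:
w(Q) = -4 + Q/3
j(l) = -9/2 + l/2
V = -1/4 (V = -2/8 = -2*1/8 = -1/4 ≈ -0.25000)
E = 125
M(B, N) = -5 + (10 + N)/(125 + B) (M(B, N) = -5 + (N + 10)/(B + 125) = -5 + (10 + N)/(125 + B))
M(V, j(1)) + w(7)*(-16) = (-615 + (-9/2 + (1/2)*1) - 5*(-1/4))/(125 - 1/4) + (-4 + (1/3)*7)*(-16) = (-615 + (-9/2 + 1/2) + 5/4)/(499/4) + (-4 + 7/3)*(-16) = 4*(-615 - 4 + 5/4)/499 - 5/3*(-16) = (4/499)*(-2471/4) + 80/3 = -2471/499 + 80/3 = 32507/1497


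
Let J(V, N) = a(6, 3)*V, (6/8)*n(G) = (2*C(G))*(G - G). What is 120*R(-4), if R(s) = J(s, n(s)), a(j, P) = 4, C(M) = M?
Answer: -1920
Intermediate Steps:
n(G) = 0 (n(G) = 4*((2*G)*(G - G))/3 = 4*((2*G)*0)/3 = (4/3)*0 = 0)
J(V, N) = 4*V
R(s) = 4*s
120*R(-4) = 120*(4*(-4)) = 120*(-16) = -1920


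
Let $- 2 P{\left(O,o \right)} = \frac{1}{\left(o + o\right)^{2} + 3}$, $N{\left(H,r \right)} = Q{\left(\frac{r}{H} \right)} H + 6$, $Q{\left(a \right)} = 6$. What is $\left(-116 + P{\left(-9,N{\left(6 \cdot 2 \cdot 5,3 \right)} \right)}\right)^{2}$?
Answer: $\frac{15453439779778225}{1148442295716} \approx 13456.0$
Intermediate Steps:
$N{\left(H,r \right)} = 6 + 6 H$ ($N{\left(H,r \right)} = 6 H + 6 = 6 + 6 H$)
$P{\left(O,o \right)} = - \frac{1}{2 \left(3 + 4 o^{2}\right)}$ ($P{\left(O,o \right)} = - \frac{1}{2 \left(\left(o + o\right)^{2} + 3\right)} = - \frac{1}{2 \left(\left(2 o\right)^{2} + 3\right)} = - \frac{1}{2 \left(4 o^{2} + 3\right)} = - \frac{1}{2 \left(3 + 4 o^{2}\right)}$)
$\left(-116 + P{\left(-9,N{\left(6 \cdot 2 \cdot 5,3 \right)} \right)}\right)^{2} = \left(-116 - \frac{1}{6 + 8 \left(6 + 6 \cdot 6 \cdot 2 \cdot 5\right)^{2}}\right)^{2} = \left(-116 - \frac{1}{6 + 8 \left(6 + 6 \cdot 12 \cdot 5\right)^{2}}\right)^{2} = \left(-116 - \frac{1}{6 + 8 \left(6 + 6 \cdot 60\right)^{2}}\right)^{2} = \left(-116 - \frac{1}{6 + 8 \left(6 + 360\right)^{2}}\right)^{2} = \left(-116 - \frac{1}{6 + 8 \cdot 366^{2}}\right)^{2} = \left(-116 - \frac{1}{6 + 8 \cdot 133956}\right)^{2} = \left(-116 - \frac{1}{6 + 1071648}\right)^{2} = \left(-116 - \frac{1}{1071654}\right)^{2} = \left(- \frac{124311865}{1071654}\right)^{2} = \frac{15453439779778225}{1148442295716}$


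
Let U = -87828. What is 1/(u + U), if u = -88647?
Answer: -1/176475 ≈ -5.6665e-6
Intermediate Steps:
1/(u + U) = 1/(-88647 - 87828) = 1/(-176475) = -1/176475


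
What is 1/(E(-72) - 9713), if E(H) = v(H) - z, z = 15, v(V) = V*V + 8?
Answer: -1/4536 ≈ -0.00022046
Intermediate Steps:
v(V) = 8 + V² (v(V) = V² + 8 = 8 + V²)
E(H) = -7 + H² (E(H) = (8 + H²) - 1*15 = (8 + H²) - 15 = -7 + H²)
1/(E(-72) - 9713) = 1/((-7 + (-72)²) - 9713) = 1/((-7 + 5184) - 9713) = 1/(5177 - 9713) = 1/(-4536) = -1/4536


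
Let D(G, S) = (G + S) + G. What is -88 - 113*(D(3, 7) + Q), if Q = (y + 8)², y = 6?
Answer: -23705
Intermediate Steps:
D(G, S) = S + 2*G
Q = 196 (Q = (6 + 8)² = 14² = 196)
-88 - 113*(D(3, 7) + Q) = -88 - 113*((7 + 2*3) + 196) = -88 - 113*((7 + 6) + 196) = -88 - 113*(13 + 196) = -88 - 113*209 = -88 - 23617 = -23705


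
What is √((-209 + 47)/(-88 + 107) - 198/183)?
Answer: 8*I*√201666/1159 ≈ 3.0997*I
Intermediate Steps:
√((-209 + 47)/(-88 + 107) - 198/183) = √(-162/19 - 198*1/183) = √(-162*1/19 - 66/61) = √(-162/19 - 66/61) = √(-11136/1159) = 8*I*√201666/1159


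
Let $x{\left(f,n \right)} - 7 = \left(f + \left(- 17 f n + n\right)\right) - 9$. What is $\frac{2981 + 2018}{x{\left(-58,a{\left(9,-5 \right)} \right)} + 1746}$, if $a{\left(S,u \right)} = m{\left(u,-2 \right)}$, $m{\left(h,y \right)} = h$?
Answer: $- \frac{4999}{3249} \approx -1.5386$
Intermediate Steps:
$a{\left(S,u \right)} = u$
$x{\left(f,n \right)} = -2 + f + n - 17 f n$ ($x{\left(f,n \right)} = 7 - \left(9 - f - n - - 17 f n\right) = 7 - \left(9 - f - n + 17 f n\right) = -2 + f + n - 17 f n$)
$\frac{2981 + 2018}{x{\left(-58,a{\left(9,-5 \right)} \right)} + 1746} = \frac{2981 + 2018}{\left(-2 - 58 - 5 - \left(-986\right) \left(-5\right)\right) + 1746} = \frac{4999}{\left(-2 - 58 - 5 - 4930\right) + 1746} = \frac{4999}{-4995 + 1746} = \frac{4999}{-3249} = 4999 \left(- \frac{1}{3249}\right) = - \frac{4999}{3249}$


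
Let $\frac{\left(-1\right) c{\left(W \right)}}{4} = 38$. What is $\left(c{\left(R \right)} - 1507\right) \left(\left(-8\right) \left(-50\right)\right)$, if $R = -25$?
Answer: $-663600$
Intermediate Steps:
$c{\left(W \right)} = -152$ ($c{\left(W \right)} = \left(-4\right) 38 = -152$)
$\left(c{\left(R \right)} - 1507\right) \left(\left(-8\right) \left(-50\right)\right) = \left(-152 - 1507\right) \left(\left(-8\right) \left(-50\right)\right) = \left(-1659\right) 400 = -663600$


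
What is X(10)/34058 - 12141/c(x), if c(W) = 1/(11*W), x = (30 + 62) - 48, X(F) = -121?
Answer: -200133118273/34058 ≈ -5.8762e+6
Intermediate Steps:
x = 44 (x = 92 - 48 = 44)
c(W) = 1/(11*W)
X(10)/34058 - 12141/c(x) = -121/34058 - 12141/((1/11)/44) = -121*1/34058 - 12141/((1/11)*(1/44)) = -121/34058 - 12141/1/484 = -121/34058 - 12141*484 = -121/34058 - 5876244 = -200133118273/34058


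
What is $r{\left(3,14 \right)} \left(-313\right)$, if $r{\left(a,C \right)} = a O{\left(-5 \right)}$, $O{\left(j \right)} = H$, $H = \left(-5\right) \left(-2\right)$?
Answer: $-9390$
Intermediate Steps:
$H = 10$
$O{\left(j \right)} = 10$
$r{\left(a,C \right)} = 10 a$ ($r{\left(a,C \right)} = a 10 = 10 a$)
$r{\left(3,14 \right)} \left(-313\right) = 10 \cdot 3 \left(-313\right) = 30 \left(-313\right) = -9390$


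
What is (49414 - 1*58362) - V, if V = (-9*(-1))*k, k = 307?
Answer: -11711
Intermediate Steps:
V = 2763 (V = -9*(-1)*307 = 9*307 = 2763)
(49414 - 1*58362) - V = (49414 - 1*58362) - 1*2763 = (49414 - 58362) - 2763 = -8948 - 2763 = -11711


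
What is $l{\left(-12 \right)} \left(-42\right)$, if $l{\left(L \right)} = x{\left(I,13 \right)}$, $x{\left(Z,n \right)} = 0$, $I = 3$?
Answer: $0$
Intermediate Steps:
$l{\left(L \right)} = 0$
$l{\left(-12 \right)} \left(-42\right) = 0 \left(-42\right) = 0$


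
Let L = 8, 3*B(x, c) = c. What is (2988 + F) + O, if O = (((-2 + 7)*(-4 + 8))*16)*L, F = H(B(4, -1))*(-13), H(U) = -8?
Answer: 5652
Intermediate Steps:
B(x, c) = c/3
F = 104 (F = -8*(-13) = 104)
O = 2560 (O = (((-2 + 7)*(-4 + 8))*16)*8 = ((5*4)*16)*8 = (20*16)*8 = 320*8 = 2560)
(2988 + F) + O = (2988 + 104) + 2560 = 3092 + 2560 = 5652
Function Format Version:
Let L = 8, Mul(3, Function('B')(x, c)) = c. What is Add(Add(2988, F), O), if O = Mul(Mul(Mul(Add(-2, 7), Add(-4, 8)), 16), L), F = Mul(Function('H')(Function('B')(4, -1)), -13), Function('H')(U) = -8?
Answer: 5652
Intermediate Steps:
Function('B')(x, c) = Mul(Rational(1, 3), c)
F = 104 (F = Mul(-8, -13) = 104)
O = 2560 (O = Mul(Mul(Mul(Add(-2, 7), Add(-4, 8)), 16), 8) = Mul(Mul(Mul(5, 4), 16), 8) = Mul(Mul(20, 16), 8) = Mul(320, 8) = 2560)
Add(Add(2988, F), O) = Add(Add(2988, 104), 2560) = Add(3092, 2560) = 5652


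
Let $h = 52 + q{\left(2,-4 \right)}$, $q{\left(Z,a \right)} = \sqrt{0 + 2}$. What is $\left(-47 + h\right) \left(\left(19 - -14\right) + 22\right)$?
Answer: $275 + 55 \sqrt{2} \approx 352.78$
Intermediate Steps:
$q{\left(Z,a \right)} = \sqrt{2}$
$h = 52 + \sqrt{2} \approx 53.414$
$\left(-47 + h\right) \left(\left(19 - -14\right) + 22\right) = \left(-47 + \left(52 + \sqrt{2}\right)\right) \left(\left(19 - -14\right) + 22\right) = \left(5 + \sqrt{2}\right) \left(\left(19 + 14\right) + 22\right) = \left(5 + \sqrt{2}\right) \left(33 + 22\right) = \left(5 + \sqrt{2}\right) 55 = 275 + 55 \sqrt{2}$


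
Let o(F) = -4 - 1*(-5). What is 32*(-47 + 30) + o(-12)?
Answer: -543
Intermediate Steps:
o(F) = 1 (o(F) = -4 + 5 = 1)
32*(-47 + 30) + o(-12) = 32*(-47 + 30) + 1 = 32*(-17) + 1 = -544 + 1 = -543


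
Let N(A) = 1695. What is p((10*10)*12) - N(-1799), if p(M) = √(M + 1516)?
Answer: -1695 + 2*√679 ≈ -1642.9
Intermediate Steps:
p(M) = √(1516 + M)
p((10*10)*12) - N(-1799) = √(1516 + (10*10)*12) - 1*1695 = √(1516 + 100*12) - 1695 = √(1516 + 1200) - 1695 = √2716 - 1695 = 2*√679 - 1695 = -1695 + 2*√679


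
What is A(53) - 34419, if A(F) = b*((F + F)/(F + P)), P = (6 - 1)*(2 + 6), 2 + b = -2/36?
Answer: -28810664/837 ≈ -34421.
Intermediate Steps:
b = -37/18 (b = -2 - 2/36 = -2 - 2*1/36 = -2 - 1/18 = -37/18 ≈ -2.0556)
P = 40 (P = 5*8 = 40)
A(F) = -37*F/(9*(40 + F)) (A(F) = -37*(F + F)/(18*(F + 40)) = -37*2*F/(18*(40 + F)) = -37*F/(9*(40 + F)))
A(53) - 34419 = -37*53/(360 + 9*53) - 34419 = -37*53/(360 + 477) - 34419 = -37*53/837 - 34419 = -37*53*1/837 - 34419 = -1961/837 - 34419 = -28810664/837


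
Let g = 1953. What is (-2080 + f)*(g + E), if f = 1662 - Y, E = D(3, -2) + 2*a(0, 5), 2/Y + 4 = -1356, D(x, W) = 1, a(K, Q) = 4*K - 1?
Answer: -69354316/85 ≈ -8.1593e+5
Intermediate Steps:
a(K, Q) = -1 + 4*K
Y = -1/680 (Y = 2/(-4 - 1356) = 2/(-1360) = 2*(-1/1360) = -1/680 ≈ -0.0014706)
E = -1 (E = 1 + 2*(-1 + 4*0) = 1 + 2*(-1 + 0) = 1 + 2*(-1) = 1 - 2 = -1)
f = 1130161/680 (f = 1662 - 1*(-1/680) = 1662 + 1/680 = 1130161/680 ≈ 1662.0)
(-2080 + f)*(g + E) = (-2080 + 1130161/680)*(1953 - 1) = -284239/680*1952 = -69354316/85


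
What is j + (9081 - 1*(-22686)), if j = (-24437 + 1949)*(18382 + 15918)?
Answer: -771306633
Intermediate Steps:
j = -771338400 (j = -22488*34300 = -771338400)
j + (9081 - 1*(-22686)) = -771338400 + (9081 - 1*(-22686)) = -771338400 + (9081 + 22686) = -771338400 + 31767 = -771306633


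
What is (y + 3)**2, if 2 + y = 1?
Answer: 4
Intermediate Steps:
y = -1 (y = -2 + 1 = -1)
(y + 3)**2 = (-1 + 3)**2 = 2**2 = 4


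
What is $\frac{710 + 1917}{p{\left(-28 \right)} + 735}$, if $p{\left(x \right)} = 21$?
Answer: $\frac{2627}{756} \approx 3.4749$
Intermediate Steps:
$\frac{710 + 1917}{p{\left(-28 \right)} + 735} = \frac{710 + 1917}{21 + 735} = \frac{2627}{756}$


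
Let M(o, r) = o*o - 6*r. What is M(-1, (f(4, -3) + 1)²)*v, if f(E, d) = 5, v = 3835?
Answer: -824525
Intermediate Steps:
M(o, r) = o² - 6*r
M(-1, (f(4, -3) + 1)²)*v = ((-1)² - 6*(5 + 1)²)*3835 = (1 - 6*6²)*3835 = (1 - 6*36)*3835 = (1 - 216)*3835 = -215*3835 = -824525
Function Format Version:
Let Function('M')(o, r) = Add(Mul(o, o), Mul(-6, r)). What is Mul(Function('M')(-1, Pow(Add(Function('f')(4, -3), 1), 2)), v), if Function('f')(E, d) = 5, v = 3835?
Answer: -824525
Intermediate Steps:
Function('M')(o, r) = Add(Pow(o, 2), Mul(-6, r))
Mul(Function('M')(-1, Pow(Add(Function('f')(4, -3), 1), 2)), v) = Mul(Add(Pow(-1, 2), Mul(-6, Pow(Add(5, 1), 2))), 3835) = Mul(Add(1, Mul(-6, Pow(6, 2))), 3835) = Mul(Add(1, Mul(-6, 36)), 3835) = Mul(Add(1, -216), 3835) = Mul(-215, 3835) = -824525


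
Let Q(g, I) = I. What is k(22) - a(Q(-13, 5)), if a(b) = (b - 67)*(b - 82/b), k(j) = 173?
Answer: -2669/5 ≈ -533.80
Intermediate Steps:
a(b) = (-67 + b)*(b - 82/b)
k(22) - a(Q(-13, 5)) = 173 - (-82 + 5² - 67*5 + 5494/5) = 173 - (-82 + 25 - 335 + 5494*(⅕)) = 173 - (-82 + 25 - 335 + 5494/5) = 173 - 1*3534/5 = 173 - 3534/5 = -2669/5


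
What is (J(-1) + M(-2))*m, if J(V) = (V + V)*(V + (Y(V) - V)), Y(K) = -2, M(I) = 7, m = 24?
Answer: 264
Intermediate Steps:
J(V) = -4*V (J(V) = (V + V)*(V + (-2 - V)) = (2*V)*(-2) = -4*V)
(J(-1) + M(-2))*m = (-4*(-1) + 7)*24 = (4 + 7)*24 = 11*24 = 264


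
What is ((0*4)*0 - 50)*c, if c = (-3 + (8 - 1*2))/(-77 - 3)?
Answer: 15/8 ≈ 1.8750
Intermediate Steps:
c = -3/80 (c = (-3 + (8 - 2))/(-80) = (-3 + 6)*(-1/80) = 3*(-1/80) = -3/80 ≈ -0.037500)
((0*4)*0 - 50)*c = ((0*4)*0 - 50)*(-3/80) = (0*0 - 50)*(-3/80) = (0 - 50)*(-3/80) = -50*(-3/80) = 15/8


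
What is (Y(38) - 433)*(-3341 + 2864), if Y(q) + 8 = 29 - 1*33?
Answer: 212265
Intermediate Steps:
Y(q) = -12 (Y(q) = -8 + (29 - 1*33) = -8 + (29 - 33) = -8 - 4 = -12)
(Y(38) - 433)*(-3341 + 2864) = (-12 - 433)*(-3341 + 2864) = -445*(-477) = 212265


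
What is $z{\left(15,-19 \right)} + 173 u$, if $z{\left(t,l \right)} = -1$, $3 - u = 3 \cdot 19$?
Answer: $-9343$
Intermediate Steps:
$u = -54$ ($u = 3 - 3 \cdot 19 = 3 - 57 = -54$)
$z{\left(15,-19 \right)} + 173 u = -1 + 173 \left(-54\right) = -1 - 9342 = -9343$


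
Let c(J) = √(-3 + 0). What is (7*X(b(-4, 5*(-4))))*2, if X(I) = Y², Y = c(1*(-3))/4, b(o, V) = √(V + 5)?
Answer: -21/8 ≈ -2.6250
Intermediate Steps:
b(o, V) = √(5 + V)
c(J) = I*√3 (c(J) = √(-3) = I*√3)
Y = I*√3/4 (Y = (I*√3)/4 = (I*√3)*(¼) = I*√3/4 ≈ 0.43301*I)
X(I) = -3/16 (X(I) = (I*√3/4)² = -3/16)
(7*X(b(-4, 5*(-4))))*2 = (7*(-3/16))*2 = -21/16*2 = -21/8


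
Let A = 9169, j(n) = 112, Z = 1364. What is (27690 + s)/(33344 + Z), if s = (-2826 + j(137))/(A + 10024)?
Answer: 132862864/166537661 ≈ 0.79779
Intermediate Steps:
s = -2714/19193 (s = (-2826 + 112)/(9169 + 10024) = -2714/19193 ≈ -0.14141)
(27690 + s)/(33344 + Z) = (27690 - 2714/19193)/(33344 + 1364) = (531451456/19193)/34708 = (531451456/19193)*(1/34708) = 132862864/166537661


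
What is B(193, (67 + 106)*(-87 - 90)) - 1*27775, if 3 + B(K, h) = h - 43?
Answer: -58442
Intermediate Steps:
B(K, h) = -46 + h (B(K, h) = -3 + (h - 43) = -3 + (-43 + h) = -46 + h)
B(193, (67 + 106)*(-87 - 90)) - 1*27775 = (-46 + (67 + 106)*(-87 - 90)) - 1*27775 = (-46 + 173*(-177)) - 27775 = (-46 - 30621) - 27775 = -30667 - 27775 = -58442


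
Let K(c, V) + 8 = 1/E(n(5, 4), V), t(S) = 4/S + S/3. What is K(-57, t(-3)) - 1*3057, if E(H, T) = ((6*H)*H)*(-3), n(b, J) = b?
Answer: -1379251/450 ≈ -3065.0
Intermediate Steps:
t(S) = 4/S + S/3 (t(S) = 4/S + S*(1/3) = 4/S + S/3)
E(H, T) = -18*H**2 (E(H, T) = (6*H**2)*(-3) = -18*H**2)
K(c, V) = -3601/450 (K(c, V) = -8 + 1/(-18*5**2) = -8 + 1/(-18*25) = -8 + 1/(-450) = -8 - 1/450 = -3601/450)
K(-57, t(-3)) - 1*3057 = -3601/450 - 1*3057 = -3601/450 - 3057 = -1379251/450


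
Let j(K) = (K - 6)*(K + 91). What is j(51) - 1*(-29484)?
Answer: 35874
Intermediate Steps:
j(K) = (-6 + K)*(91 + K)
j(51) - 1*(-29484) = (-546 + 51² + 85*51) - 1*(-29484) = (-546 + 2601 + 4335) + 29484 = 6390 + 29484 = 35874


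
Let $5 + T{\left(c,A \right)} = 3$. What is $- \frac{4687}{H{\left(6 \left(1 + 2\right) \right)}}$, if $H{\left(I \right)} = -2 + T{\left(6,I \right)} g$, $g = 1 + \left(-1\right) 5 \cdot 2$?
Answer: $- \frac{4687}{16} \approx -292.94$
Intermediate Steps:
$T{\left(c,A \right)} = -2$ ($T{\left(c,A \right)} = -5 + 3 = -2$)
$g = -9$ ($g = 1 - 10 = -9$)
$H{\left(I \right)} = 16$ ($H{\left(I \right)} = -2 - -18 = -2 + 18 = 16$)
$- \frac{4687}{H{\left(6 \left(1 + 2\right) \right)}} = - \frac{4687}{16}$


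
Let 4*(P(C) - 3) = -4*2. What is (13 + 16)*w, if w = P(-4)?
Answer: 29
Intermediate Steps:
P(C) = 1 (P(C) = 3 + (-4*2)/4 = 3 + (¼)*(-8) = 3 - 2 = 1)
w = 1
(13 + 16)*w = (13 + 16)*1 = 29*1 = 29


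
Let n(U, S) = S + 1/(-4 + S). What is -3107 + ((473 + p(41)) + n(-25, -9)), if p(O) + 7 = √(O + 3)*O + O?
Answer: -33918/13 + 82*√11 ≈ -2337.1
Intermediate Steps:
p(O) = -7 + O + O*√(3 + O) (p(O) = -7 + (√(O + 3)*O + O) = -7 + (√(3 + O)*O + O) = -7 + (O*√(3 + O) + O) = -7 + (O + O*√(3 + O)) = -7 + O + O*√(3 + O))
-3107 + ((473 + p(41)) + n(-25, -9)) = -3107 + ((473 + (-7 + 41 + 41*√(3 + 41))) + (1 + (-9)² - 4*(-9))/(-4 - 9)) = -3107 + ((473 + (-7 + 41 + 41*√44)) + (1 + 81 + 36)/(-13)) = -3107 + ((473 + (-7 + 41 + 41*(2*√11))) - 1/13*118) = -3107 + ((473 + (-7 + 41 + 82*√11)) - 118/13) = -3107 + ((473 + (34 + 82*√11)) - 118/13) = -3107 + ((507 + 82*√11) - 118/13) = -3107 + (6473/13 + 82*√11) = -33918/13 + 82*√11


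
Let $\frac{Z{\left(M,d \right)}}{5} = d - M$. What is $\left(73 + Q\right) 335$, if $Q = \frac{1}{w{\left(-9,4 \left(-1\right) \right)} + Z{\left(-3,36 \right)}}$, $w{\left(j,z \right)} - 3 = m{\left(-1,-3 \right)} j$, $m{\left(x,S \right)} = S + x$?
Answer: $\frac{5722805}{234} \approx 24456.0$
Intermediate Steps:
$w{\left(j,z \right)} = 3 - 4 j$ ($w{\left(j,z \right)} = 3 + \left(-3 - 1\right) j = 3 - 4 j$)
$Z{\left(M,d \right)} = - 5 M + 5 d$ ($Z{\left(M,d \right)} = 5 \left(d - M\right) = - 5 M + 5 d$)
$Q = \frac{1}{234}$ ($Q = \frac{1}{\left(3 - -36\right) + \left(\left(-5\right) \left(-3\right) + 5 \cdot 36\right)} = \frac{1}{\left(3 + 36\right) + \left(15 + 180\right)} = \frac{1}{39 + 195} = \frac{1}{234} \approx 0.0042735$)
$\left(73 + Q\right) 335 = \left(73 + \frac{1}{234}\right) 335 = \frac{17083}{234} \cdot 335 = \frac{5722805}{234}$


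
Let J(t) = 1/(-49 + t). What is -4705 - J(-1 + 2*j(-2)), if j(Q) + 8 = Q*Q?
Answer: -272889/58 ≈ -4705.0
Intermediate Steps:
j(Q) = -8 + Q² (j(Q) = -8 + Q*Q = -8 + Q²)
-4705 - J(-1 + 2*j(-2)) = -4705 - 1/(-49 + (-1 + 2*(-8 + (-2)²))) = -4705 - 1/(-49 + (-1 + 2*(-8 + 4))) = -4705 - 1/(-49 + (-1 + 2*(-4))) = -4705 - 1/(-49 + (-1 - 8)) = -4705 - 1/(-49 - 9) = -4705 - 1/(-58) = -4705 - 1*(-1/58) = -4705 + 1/58 = -272889/58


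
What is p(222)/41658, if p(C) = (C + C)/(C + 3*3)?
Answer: 74/1603833 ≈ 4.6139e-5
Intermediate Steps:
p(C) = 2*C/(9 + C) (p(C) = (2*C)/(C + 9) = (2*C)/(9 + C) = 2*C/(9 + C))
p(222)/41658 = (2*222/(9 + 222))/41658 = (2*222/231)*(1/41658) = (2*222*(1/231))*(1/41658) = (148/77)*(1/41658) = 74/1603833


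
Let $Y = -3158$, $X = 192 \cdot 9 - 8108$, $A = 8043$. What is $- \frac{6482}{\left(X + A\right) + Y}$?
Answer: $\frac{6482}{1495} \approx 4.3358$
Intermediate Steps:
$X = -6380$ ($X = 1728 - 8108 = -6380$)
$- \frac{6482}{\left(X + A\right) + Y} = - \frac{6482}{\left(-6380 + 8043\right) - 3158} = - \frac{6482}{1663 - 3158} = - \frac{6482}{-1495} = \left(-6482\right) \left(- \frac{1}{1495}\right) = \frac{6482}{1495}$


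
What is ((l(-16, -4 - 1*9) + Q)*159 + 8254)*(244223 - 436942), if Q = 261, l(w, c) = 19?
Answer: -10170552506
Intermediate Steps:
((l(-16, -4 - 1*9) + Q)*159 + 8254)*(244223 - 436942) = ((19 + 261)*159 + 8254)*(244223 - 436942) = (280*159 + 8254)*(-192719) = (44520 + 8254)*(-192719) = 52774*(-192719) = -10170552506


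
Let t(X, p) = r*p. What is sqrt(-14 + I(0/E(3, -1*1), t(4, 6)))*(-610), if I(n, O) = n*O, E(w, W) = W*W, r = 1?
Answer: -610*I*sqrt(14) ≈ -2282.4*I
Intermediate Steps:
t(X, p) = p (t(X, p) = 1*p = p)
E(w, W) = W**2
I(n, O) = O*n
sqrt(-14 + I(0/E(3, -1*1), t(4, 6)))*(-610) = sqrt(-14 + 6*(0/((-1*1)**2)))*(-610) = sqrt(-14 + 6*(0/((-1)**2)))*(-610) = sqrt(-14 + 6*(0/1))*(-610) = sqrt(-14 + 6*(0*1))*(-610) = sqrt(-14 + 6*0)*(-610) = sqrt(-14 + 0)*(-610) = sqrt(-14)*(-610) = (I*sqrt(14))*(-610) = -610*I*sqrt(14)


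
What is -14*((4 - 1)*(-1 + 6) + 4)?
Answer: -266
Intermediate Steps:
-14*((4 - 1)*(-1 + 6) + 4) = -14*(3*5 + 4) = -14*(15 + 4) = -14*19 = -266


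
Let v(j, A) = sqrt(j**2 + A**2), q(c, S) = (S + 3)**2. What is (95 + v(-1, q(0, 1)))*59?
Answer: 5605 + 59*sqrt(257) ≈ 6550.8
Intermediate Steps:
q(c, S) = (3 + S)**2
v(j, A) = sqrt(A**2 + j**2)
(95 + v(-1, q(0, 1)))*59 = (95 + sqrt(((3 + 1)**2)**2 + (-1)**2))*59 = (95 + sqrt((4**2)**2 + 1))*59 = (95 + sqrt(16**2 + 1))*59 = (95 + sqrt(256 + 1))*59 = (95 + sqrt(257))*59 = 5605 + 59*sqrt(257)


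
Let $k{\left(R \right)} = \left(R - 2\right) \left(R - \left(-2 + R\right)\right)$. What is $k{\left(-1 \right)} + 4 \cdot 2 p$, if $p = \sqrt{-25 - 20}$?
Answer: $-6 + 24 i \sqrt{5} \approx -6.0 + 53.666 i$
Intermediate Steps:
$k{\left(R \right)} = -4 + 2 R$ ($k{\left(R \right)} = \left(-2 + R\right) 2 = -4 + 2 R$)
$p = 3 i \sqrt{5}$ ($p = \sqrt{-45} = 3 i \sqrt{5} \approx 6.7082 i$)
$k{\left(-1 \right)} + 4 \cdot 2 p = \left(-4 + 2 \left(-1\right)\right) + 4 \cdot 2 \cdot 3 i \sqrt{5} = \left(-4 - 2\right) + 8 \cdot 3 i \sqrt{5} = -6 + 24 i \sqrt{5}$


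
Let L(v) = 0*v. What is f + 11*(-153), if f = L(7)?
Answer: -1683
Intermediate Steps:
L(v) = 0
f = 0
f + 11*(-153) = 0 + 11*(-153) = 0 - 1683 = -1683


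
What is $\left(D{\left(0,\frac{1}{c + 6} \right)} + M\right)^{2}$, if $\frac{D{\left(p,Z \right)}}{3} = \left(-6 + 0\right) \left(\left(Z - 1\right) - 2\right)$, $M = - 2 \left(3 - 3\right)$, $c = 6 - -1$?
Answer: $\frac{467856}{169} \approx 2768.4$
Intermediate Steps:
$c = 7$ ($c = 6 + 1 = 7$)
$M = 0$ ($M = \left(-2\right) 0 = 0$)
$D{\left(p,Z \right)} = 54 - 18 Z$ ($D{\left(p,Z \right)} = 3 \left(-6 + 0\right) \left(\left(Z - 1\right) - 2\right) = 3 \left(- 6 \left(\left(Z - 1\right) - 2\right)\right) = 3 \left(- 6 \left(\left(-1 + Z\right) - 2\right)\right) = 3 \left(- 6 \left(-3 + Z\right)\right) = 3 \left(18 - 6 Z\right) = 54 - 18 Z$)
$\left(D{\left(0,\frac{1}{c + 6} \right)} + M\right)^{2} = \left(\left(54 - \frac{18}{7 + 6}\right) + 0\right)^{2} = \left(\left(54 - \frac{18}{13}\right) + 0\right)^{2} = \left(\frac{684}{13} + 0\right)^{2} = \left(\frac{684}{13}\right)^{2} = \frac{467856}{169}$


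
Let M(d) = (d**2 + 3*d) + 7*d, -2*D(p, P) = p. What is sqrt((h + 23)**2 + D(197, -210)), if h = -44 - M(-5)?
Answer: I*sqrt(330)/2 ≈ 9.0829*I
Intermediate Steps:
D(p, P) = -p/2
M(d) = d**2 + 10*d
h = -19 (h = -44 - (-5)*(10 - 5) = -44 - (-5)*5 = -44 - 1*(-25) = -44 + 25 = -19)
sqrt((h + 23)**2 + D(197, -210)) = sqrt((-19 + 23)**2 - 1/2*197) = sqrt(4**2 - 197/2) = sqrt(16 - 197/2) = sqrt(-165/2) = I*sqrt(330)/2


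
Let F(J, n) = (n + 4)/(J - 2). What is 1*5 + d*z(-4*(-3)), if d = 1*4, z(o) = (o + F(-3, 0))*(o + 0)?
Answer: 2713/5 ≈ 542.60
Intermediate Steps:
F(J, n) = (4 + n)/(-2 + J)
z(o) = o*(-⅘ + o) (z(o) = (o + (4 + 0)/(-2 - 3))*(o + 0) = (o + 4/(-5))*o = (o - ⅕*4)*o = (o - ⅘)*o = (-⅘ + o)*o = o*(-⅘ + o))
d = 4
1*5 + d*z(-4*(-3)) = 1*5 + 4*((-4*(-3))*(-4 + 5*(-4*(-3)))/5) = 5 + 4*((⅕)*12*(-4 + 5*12)) = 5 + 4*((⅕)*12*(-4 + 60)) = 5 + 4*((⅕)*12*56) = 5 + 4*(672/5) = 5 + 2688/5 = 2713/5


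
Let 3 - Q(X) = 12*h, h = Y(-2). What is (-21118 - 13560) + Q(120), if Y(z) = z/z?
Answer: -34687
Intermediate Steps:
Y(z) = 1
h = 1
Q(X) = -9 (Q(X) = 3 - 12 = -9)
(-21118 - 13560) + Q(120) = (-21118 - 13560) - 9 = -34678 - 9 = -34687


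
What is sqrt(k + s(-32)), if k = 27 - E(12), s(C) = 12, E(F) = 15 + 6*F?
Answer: 4*I*sqrt(3) ≈ 6.9282*I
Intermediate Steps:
k = -60 (k = 27 - (15 + 6*12) = 27 - (15 + 72) = 27 - 1*87 = 27 - 87 = -60)
sqrt(k + s(-32)) = sqrt(-60 + 12) = sqrt(-48) = 4*I*sqrt(3)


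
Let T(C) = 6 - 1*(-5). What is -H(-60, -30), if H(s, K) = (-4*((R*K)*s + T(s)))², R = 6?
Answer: -1870043536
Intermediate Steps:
T(C) = 11 (T(C) = 6 + 5 = 11)
H(s, K) = (-44 - 24*K*s)² (H(s, K) = (-4*((6*K)*s + 11))² = (-4*(6*K*s + 11))² = (-4*(11 + 6*K*s))² = (-44 - 24*K*s)²)
-H(-60, -30) = -16*(11 + 6*(-30)*(-60))² = -16*(11 + 10800)² = -16*10811² = -16*116877721 = -1*1870043536 = -1870043536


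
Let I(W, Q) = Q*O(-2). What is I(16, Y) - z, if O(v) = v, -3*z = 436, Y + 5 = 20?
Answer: 346/3 ≈ 115.33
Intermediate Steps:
Y = 15 (Y = -5 + 20 = 15)
z = -436/3 (z = -1/3*436 = -436/3 ≈ -145.33)
I(W, Q) = -2*Q (I(W, Q) = Q*(-2) = -2*Q)
I(16, Y) - z = -2*15 - 1*(-436/3) = -30 + 436/3 = 346/3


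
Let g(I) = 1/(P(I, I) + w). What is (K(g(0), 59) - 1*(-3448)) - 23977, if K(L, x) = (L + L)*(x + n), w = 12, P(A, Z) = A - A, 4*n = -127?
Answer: -492587/24 ≈ -20524.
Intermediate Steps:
n = -127/4 (n = (1/4)*(-127) = -127/4 ≈ -31.750)
P(A, Z) = 0
g(I) = 1/12 (g(I) = 1/(0 + 12) = 1/12)
K(L, x) = 2*L*(-127/4 + x) (K(L, x) = (L + L)*(x - 127/4) = (2*L)*(-127/4 + x) = 2*L*(-127/4 + x))
(K(g(0), 59) - 1*(-3448)) - 23977 = ((1/2)*(1/12)*(-127 + 4*59) - 1*(-3448)) - 23977 = ((1/2)*(1/12)*(-127 + 236) + 3448) - 23977 = ((1/2)*(1/12)*109 + 3448) - 23977 = (109/24 + 3448) - 23977 = 82861/24 - 23977 = -492587/24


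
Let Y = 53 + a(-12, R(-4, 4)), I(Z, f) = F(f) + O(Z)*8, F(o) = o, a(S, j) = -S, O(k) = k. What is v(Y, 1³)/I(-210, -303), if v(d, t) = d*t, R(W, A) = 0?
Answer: -65/1983 ≈ -0.032779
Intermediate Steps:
I(Z, f) = f + 8*Z (I(Z, f) = f + Z*8 = f + 8*Z)
Y = 65 (Y = 53 - 1*(-12) = 53 + 12 = 65)
v(Y, 1³)/I(-210, -303) = (65*1³)/(-303 + 8*(-210)) = (65*1)/(-303 - 1680) = 65/(-1983) = 65*(-1/1983) = -65/1983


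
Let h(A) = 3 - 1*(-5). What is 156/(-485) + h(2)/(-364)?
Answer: -15166/44135 ≈ -0.34363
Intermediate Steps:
h(A) = 8 (h(A) = 3 + 5 = 8)
156/(-485) + h(2)/(-364) = 156/(-485) + 8/(-364) = 156*(-1/485) + 8*(-1/364) = -156/485 - 2/91 = -15166/44135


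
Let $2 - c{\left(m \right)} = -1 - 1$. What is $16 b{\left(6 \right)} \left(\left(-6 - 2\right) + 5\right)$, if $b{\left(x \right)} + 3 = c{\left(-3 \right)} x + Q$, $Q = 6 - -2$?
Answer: $-1392$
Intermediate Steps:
$Q = 8$ ($Q = 6 + 2 = 8$)
$c{\left(m \right)} = 4$ ($c{\left(m \right)} = 2 - \left(-1 - 1\right) = 2 - -2 = 2 + 2 = 4$)
$b{\left(x \right)} = 5 + 4 x$ ($b{\left(x \right)} = -3 + \left(4 x + 8\right) = -3 + \left(8 + 4 x\right) = 5 + 4 x$)
$16 b{\left(6 \right)} \left(\left(-6 - 2\right) + 5\right) = 16 \left(5 + 4 \cdot 6\right) \left(\left(-6 - 2\right) + 5\right) = 16 \left(5 + 24\right) \left(-8 + 5\right) = 16 \cdot 29 \left(-3\right) = 464 \left(-3\right) = -1392$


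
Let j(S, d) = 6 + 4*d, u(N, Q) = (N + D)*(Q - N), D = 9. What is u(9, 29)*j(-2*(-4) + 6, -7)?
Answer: -7920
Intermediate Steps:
u(N, Q) = (9 + N)*(Q - N) (u(N, Q) = (N + 9)*(Q - N) = (9 + N)*(Q - N))
u(9, 29)*j(-2*(-4) + 6, -7) = (-1*9**2 - 9*9 + 9*29 + 9*29)*(6 + 4*(-7)) = (-1*81 - 81 + 261 + 261)*(6 - 28) = (-81 - 81 + 261 + 261)*(-22) = 360*(-22) = -7920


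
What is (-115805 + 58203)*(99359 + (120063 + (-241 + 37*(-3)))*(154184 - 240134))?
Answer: 592670496963782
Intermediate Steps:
(-115805 + 58203)*(99359 + (120063 + (-241 + 37*(-3)))*(154184 - 240134)) = -57602*(99359 + (120063 + (-241 - 111))*(-85950)) = -57602*(99359 + (120063 - 352)*(-85950)) = -57602*(99359 + 119711*(-85950)) = -57602*(99359 - 10289160450) = -57602*(-10289061091) = 592670496963782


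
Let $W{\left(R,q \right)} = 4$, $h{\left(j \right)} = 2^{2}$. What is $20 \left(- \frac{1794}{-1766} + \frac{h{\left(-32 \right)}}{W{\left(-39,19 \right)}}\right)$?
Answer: $\frac{35600}{883} \approx 40.317$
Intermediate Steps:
$h{\left(j \right)} = 4$
$20 \left(- \frac{1794}{-1766} + \frac{h{\left(-32 \right)}}{W{\left(-39,19 \right)}}\right) = 20 \left(- \frac{1794}{-1766} + \frac{4}{4}\right) = 20 \left(\left(-1794\right) \left(- \frac{1}{1766}\right) + 4 \cdot \frac{1}{4}\right) = 20 \left(\frac{897}{883} + 1\right) = 20 \cdot \frac{1780}{883} = \frac{35600}{883}$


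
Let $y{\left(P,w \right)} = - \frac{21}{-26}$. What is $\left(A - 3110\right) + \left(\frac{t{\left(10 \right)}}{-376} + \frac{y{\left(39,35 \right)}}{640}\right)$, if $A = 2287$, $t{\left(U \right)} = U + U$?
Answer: $- \frac{643692453}{782080} \approx -823.05$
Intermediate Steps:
$t{\left(U \right)} = 2 U$
$y{\left(P,w \right)} = \frac{21}{26}$ ($y{\left(P,w \right)} = \left(-21\right) \left(- \frac{1}{26}\right) = \frac{21}{26}$)
$\left(A - 3110\right) + \left(\frac{t{\left(10 \right)}}{-376} + \frac{y{\left(39,35 \right)}}{640}\right) = \left(2287 - 3110\right) + \left(\frac{2 \cdot 10}{-376} + \frac{21}{26 \cdot 640}\right) = -823 + \left(20 \left(- \frac{1}{376}\right) + \frac{21}{26} \cdot \frac{1}{640}\right) = -823 + \left(- \frac{5}{94} + \frac{21}{16640}\right) = -823 - \frac{40613}{782080} = - \frac{643692453}{782080}$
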